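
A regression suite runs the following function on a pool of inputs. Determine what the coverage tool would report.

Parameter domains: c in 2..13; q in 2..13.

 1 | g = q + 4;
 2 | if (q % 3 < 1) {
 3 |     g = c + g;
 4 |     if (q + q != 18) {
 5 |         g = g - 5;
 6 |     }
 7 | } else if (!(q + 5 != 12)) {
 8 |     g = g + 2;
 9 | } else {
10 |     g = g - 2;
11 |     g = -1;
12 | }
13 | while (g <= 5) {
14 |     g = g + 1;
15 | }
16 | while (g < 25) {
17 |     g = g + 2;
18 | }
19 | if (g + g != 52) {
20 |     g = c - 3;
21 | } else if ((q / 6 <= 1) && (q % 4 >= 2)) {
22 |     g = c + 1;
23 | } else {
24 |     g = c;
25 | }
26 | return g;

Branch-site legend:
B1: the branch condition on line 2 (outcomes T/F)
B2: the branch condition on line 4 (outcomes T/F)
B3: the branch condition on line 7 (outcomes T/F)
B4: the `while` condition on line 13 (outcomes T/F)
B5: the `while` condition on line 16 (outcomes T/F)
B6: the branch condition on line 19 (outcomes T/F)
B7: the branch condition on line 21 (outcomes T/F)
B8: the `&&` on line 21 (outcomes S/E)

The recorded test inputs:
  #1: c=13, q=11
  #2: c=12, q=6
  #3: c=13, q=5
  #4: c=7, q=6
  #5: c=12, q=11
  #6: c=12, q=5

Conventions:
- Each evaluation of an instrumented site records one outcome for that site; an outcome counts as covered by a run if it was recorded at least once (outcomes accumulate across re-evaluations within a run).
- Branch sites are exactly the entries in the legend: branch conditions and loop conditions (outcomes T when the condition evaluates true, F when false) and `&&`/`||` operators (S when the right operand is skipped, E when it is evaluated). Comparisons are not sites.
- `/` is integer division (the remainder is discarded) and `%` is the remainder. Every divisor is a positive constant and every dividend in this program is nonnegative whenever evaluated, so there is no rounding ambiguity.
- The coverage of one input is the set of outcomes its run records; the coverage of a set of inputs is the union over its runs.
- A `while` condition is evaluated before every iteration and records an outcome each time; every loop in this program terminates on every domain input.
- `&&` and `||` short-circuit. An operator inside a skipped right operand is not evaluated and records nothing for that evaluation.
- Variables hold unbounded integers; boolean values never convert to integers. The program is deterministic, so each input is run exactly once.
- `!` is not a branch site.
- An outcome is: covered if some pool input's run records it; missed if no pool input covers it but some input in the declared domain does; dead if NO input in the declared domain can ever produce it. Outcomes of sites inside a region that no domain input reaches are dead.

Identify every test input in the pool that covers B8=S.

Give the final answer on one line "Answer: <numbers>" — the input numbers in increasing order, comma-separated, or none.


input #1 (c=13, q=11): does not produce B8=S
input #2 (c=12, q=6): does not produce B8=S
input #3 (c=13, q=5): does not produce B8=S
input #4 (c=7, q=6): does not produce B8=S
input #5 (c=12, q=11): does not produce B8=S
input #6 (c=12, q=5): does not produce B8=S
Answer: none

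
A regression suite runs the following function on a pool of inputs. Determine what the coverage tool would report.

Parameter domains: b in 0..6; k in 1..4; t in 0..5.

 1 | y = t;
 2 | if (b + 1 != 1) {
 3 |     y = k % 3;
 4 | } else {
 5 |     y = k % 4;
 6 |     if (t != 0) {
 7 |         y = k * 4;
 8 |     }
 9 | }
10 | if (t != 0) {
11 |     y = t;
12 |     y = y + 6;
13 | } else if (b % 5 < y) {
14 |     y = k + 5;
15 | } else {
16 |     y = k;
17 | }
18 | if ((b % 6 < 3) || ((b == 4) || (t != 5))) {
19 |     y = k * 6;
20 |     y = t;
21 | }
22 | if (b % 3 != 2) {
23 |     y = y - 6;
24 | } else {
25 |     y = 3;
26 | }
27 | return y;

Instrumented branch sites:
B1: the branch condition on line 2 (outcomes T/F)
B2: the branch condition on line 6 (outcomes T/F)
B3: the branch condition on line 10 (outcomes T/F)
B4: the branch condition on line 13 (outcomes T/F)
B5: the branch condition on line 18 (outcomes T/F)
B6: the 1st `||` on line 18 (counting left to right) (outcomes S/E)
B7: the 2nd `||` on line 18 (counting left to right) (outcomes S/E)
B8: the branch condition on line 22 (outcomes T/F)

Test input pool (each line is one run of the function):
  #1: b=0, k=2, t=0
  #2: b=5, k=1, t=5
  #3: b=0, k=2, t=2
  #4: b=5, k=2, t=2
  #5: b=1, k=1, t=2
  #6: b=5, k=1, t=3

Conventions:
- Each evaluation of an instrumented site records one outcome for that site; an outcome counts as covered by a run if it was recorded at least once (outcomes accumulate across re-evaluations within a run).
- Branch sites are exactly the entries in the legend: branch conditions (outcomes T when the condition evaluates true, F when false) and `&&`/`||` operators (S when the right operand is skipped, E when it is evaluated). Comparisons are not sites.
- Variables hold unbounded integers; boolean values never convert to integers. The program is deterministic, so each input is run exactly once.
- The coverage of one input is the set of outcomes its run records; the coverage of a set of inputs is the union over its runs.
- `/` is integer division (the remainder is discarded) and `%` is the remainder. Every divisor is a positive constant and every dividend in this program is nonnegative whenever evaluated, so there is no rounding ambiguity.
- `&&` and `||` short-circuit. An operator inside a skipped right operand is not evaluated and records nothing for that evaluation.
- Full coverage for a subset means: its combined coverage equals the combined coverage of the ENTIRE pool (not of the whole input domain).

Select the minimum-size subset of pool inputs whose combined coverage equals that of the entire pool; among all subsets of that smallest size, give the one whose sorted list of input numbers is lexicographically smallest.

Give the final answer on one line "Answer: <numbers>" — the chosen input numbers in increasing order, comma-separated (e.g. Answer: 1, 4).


input #1, b=0, k=2, t=0: outcomes B1=F, B2=F, B3=F, B4=T, B5=T, B6=S, B8=T
input #2, b=5, k=1, t=5: outcomes B1=T, B3=T, B5=F, B6=E, B7=E, B8=F
input #3, b=0, k=2, t=2: outcomes B1=F, B2=T, B3=T, B5=T, B6=S, B8=T
input #4, b=5, k=2, t=2: outcomes B1=T, B3=T, B5=T, B6=E, B7=E, B8=F
input #5, b=1, k=1, t=2: outcomes B1=T, B3=T, B5=T, B6=S, B8=T
input #6, b=5, k=1, t=3: outcomes B1=T, B3=T, B5=T, B6=E, B7=E, B8=F
together the pool reaches 14 outcomes: B1=T, B1=F, B2=T, B2=F, B3=T, B3=F, B4=T, B5=T, B5=F, B6=S, B6=E, B7=E, B8=T, B8=F
no size-1 subset reaches all 14 outcomes (best union: 7/14)
no size-2 subset reaches all 14 outcomes (best union: 13/14)
at size 3, {1, 2, 3} reaches all 14 outcomes; every lexicographically earlier size-3 subset fails
Answer: 1, 2, 3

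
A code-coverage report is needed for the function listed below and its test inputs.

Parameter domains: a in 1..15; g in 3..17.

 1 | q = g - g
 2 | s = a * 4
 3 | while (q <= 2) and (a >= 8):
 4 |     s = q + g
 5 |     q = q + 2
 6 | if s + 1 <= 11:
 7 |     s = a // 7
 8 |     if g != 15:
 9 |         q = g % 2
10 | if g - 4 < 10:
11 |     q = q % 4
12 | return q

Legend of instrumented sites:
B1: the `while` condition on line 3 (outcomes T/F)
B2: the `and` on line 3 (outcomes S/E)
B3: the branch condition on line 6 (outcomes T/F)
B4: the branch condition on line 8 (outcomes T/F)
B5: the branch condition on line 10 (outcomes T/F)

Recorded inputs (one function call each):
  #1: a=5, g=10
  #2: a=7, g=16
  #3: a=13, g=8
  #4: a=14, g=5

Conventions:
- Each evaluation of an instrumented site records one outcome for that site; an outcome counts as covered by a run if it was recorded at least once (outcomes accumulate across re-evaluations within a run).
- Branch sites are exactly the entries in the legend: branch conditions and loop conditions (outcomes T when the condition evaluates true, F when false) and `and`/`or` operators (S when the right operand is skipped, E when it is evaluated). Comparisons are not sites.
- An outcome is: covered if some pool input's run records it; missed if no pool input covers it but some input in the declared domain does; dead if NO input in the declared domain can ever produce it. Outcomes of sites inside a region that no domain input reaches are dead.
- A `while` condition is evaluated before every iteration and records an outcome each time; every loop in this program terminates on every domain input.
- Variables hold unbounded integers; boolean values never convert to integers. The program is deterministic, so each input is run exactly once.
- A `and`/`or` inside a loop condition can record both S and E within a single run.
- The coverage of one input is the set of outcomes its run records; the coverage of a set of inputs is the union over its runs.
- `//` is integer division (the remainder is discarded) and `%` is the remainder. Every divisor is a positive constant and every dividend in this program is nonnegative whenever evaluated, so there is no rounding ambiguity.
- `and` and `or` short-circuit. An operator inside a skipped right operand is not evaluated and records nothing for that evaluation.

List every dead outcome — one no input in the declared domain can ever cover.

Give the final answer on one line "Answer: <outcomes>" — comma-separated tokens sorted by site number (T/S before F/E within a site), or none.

running all 225 domain inputs and tallying outcomes:
  reachable outcomes have witnesses, e.g. B1=T (e.g. a=8, g=3), B1=F (e.g. a=1, g=3), B2=S (e.g. a=8, g=3), B2=E (e.g. a=1, g=3)

Answer: none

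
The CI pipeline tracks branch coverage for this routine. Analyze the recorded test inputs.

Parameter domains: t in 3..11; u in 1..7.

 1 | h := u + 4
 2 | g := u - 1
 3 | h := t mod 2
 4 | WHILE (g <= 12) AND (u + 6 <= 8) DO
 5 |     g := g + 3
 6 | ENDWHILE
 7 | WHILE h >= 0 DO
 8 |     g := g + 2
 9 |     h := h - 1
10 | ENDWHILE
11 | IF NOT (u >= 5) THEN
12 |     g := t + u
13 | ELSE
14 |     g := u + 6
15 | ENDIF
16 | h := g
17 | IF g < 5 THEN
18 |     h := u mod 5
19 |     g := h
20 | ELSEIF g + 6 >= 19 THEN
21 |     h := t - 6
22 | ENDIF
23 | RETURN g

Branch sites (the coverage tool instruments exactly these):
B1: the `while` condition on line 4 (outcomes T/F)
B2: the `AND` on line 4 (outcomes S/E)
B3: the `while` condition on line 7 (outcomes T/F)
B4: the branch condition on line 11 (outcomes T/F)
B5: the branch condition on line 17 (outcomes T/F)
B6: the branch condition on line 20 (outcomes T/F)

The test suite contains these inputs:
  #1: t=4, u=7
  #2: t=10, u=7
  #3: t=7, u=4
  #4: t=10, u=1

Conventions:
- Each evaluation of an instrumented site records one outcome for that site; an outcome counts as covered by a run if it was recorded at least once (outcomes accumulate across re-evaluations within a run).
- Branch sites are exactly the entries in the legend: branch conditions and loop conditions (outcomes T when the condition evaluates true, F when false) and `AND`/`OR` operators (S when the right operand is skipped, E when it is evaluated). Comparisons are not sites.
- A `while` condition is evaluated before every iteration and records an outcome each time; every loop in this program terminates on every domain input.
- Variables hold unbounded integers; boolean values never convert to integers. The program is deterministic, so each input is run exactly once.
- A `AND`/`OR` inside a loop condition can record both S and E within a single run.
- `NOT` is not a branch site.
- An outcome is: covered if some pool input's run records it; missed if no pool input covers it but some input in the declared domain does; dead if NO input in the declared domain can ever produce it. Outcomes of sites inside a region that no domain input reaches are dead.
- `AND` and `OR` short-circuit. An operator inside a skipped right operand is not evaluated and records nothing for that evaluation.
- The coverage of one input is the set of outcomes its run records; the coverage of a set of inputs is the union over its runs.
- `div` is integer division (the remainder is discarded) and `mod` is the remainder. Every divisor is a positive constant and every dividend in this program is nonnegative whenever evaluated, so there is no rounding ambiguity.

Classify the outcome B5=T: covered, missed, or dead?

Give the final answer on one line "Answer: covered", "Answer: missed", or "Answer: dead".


no pool input records B5=T
but domain input (t=3, u=1) does record it -> reachable, so missed
Answer: missed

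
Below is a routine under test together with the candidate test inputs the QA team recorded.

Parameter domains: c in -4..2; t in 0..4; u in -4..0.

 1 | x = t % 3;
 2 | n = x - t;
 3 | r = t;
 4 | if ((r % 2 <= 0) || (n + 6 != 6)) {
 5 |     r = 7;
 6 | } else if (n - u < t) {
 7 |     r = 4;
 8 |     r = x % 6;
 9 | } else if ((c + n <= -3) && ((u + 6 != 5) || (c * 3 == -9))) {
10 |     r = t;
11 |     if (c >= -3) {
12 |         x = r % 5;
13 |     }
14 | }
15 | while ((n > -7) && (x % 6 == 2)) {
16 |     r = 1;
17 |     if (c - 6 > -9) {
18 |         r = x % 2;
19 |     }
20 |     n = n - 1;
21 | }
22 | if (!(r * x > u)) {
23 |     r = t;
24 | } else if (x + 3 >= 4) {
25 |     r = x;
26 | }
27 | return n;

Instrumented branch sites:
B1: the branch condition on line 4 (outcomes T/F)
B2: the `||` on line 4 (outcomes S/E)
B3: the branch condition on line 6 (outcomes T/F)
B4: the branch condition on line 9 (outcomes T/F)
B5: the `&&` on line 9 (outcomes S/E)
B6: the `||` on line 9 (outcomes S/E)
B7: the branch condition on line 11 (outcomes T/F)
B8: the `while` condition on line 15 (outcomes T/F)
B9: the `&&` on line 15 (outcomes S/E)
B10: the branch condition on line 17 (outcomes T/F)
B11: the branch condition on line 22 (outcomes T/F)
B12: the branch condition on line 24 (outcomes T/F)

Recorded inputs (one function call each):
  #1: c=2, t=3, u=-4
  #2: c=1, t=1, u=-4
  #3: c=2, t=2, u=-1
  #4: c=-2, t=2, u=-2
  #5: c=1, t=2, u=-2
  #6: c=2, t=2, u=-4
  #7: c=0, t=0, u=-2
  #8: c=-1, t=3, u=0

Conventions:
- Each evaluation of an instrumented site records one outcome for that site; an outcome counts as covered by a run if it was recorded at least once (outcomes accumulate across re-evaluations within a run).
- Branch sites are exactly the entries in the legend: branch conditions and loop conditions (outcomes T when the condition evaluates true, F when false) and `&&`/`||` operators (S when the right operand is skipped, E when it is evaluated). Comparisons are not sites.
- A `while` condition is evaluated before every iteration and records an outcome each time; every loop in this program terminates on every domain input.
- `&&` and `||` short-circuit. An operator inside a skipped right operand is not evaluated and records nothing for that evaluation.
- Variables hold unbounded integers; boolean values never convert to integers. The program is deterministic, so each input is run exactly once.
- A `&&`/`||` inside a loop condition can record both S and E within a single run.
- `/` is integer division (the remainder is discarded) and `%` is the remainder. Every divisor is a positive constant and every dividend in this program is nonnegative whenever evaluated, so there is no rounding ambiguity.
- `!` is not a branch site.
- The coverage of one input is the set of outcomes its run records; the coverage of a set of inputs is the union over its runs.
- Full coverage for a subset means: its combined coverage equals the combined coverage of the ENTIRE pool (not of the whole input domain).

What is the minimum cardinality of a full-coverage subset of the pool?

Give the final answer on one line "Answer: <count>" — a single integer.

input #1 (c=2, t=3, u=-4): events B2->E, B1->T, B9->E, B8->F, B11->F, B12->F; covers B1=T, B2=E, B8=F, B9=E, B11=F, B12=F
input #2 (c=1, t=1, u=-4): events B2->E, B1->F, B3->F, B5->S, B4->F, B9->E, B8->F, B11->F, B12->T; covers B1=F, B2=E, B3=F, B4=F, B5=S, B8=F, B9=E, B11=F, B12=T
input #3 (c=2, t=2, u=-1): events B2->S, B1->T, B9->E, B8->T, B10->T, B9->E, B8->T, B10->T, B9->E, B8->T, B10->T, B9->E, B8->T, B10->T, ...; covers B1=T, B2=S, B8=T, B8=F, B9=S, B9=E, B10=T, B11=F, B12=T
input #4 (c=-2, t=2, u=-2): events B2->S, B1->T, B9->E, B8->T, B10->T, B9->E, B8->T, B10->T, B9->E, B8->T, B10->T, B9->E, B8->T, B10->T, ...; covers B1=T, B2=S, B8=T, B8=F, B9=S, B9=E, B10=T, B11=F, B12=T
input #5 (c=1, t=2, u=-2): events B2->S, B1->T, B9->E, B8->T, B10->T, B9->E, B8->T, B10->T, B9->E, B8->T, B10->T, B9->E, B8->T, B10->T, ...; covers B1=T, B2=S, B8=T, B8=F, B9=S, B9=E, B10=T, B11=F, B12=T
input #6 (c=2, t=2, u=-4): events B2->S, B1->T, B9->E, B8->T, B10->T, B9->E, B8->T, B10->T, B9->E, B8->T, B10->T, B9->E, B8->T, B10->T, ...; covers B1=T, B2=S, B8=T, B8=F, B9=S, B9=E, B10=T, B11=F, B12=T
input #7 (c=0, t=0, u=-2): events B2->S, B1->T, B9->E, B8->F, B11->F, B12->F; covers B1=T, B2=S, B8=F, B9=E, B11=F, B12=F
input #8 (c=-1, t=3, u=0): events B2->E, B1->T, B9->E, B8->F, B11->T; covers B1=T, B2=E, B8=F, B9=E, B11=T
the full pool covers 16 outcomes: B1=T, B1=F, B2=S, B2=E, B3=F, B4=F, B5=S, B8=T, B8=F, B9=S, B9=E, B10=T, B11=T, B11=F, B12=T, B12=F
no size-1 subset reaches all 16 outcomes (best union: 9/16)
no size-2 subset reaches all 16 outcomes (best union: 14/16)
no size-3 subset reaches all 16 outcomes (best union: 15/16)
the canonical winner is {1, 2, 3, 8}: size 4, full 16-outcome coverage, earliest index list among size-4 covers

Answer: 4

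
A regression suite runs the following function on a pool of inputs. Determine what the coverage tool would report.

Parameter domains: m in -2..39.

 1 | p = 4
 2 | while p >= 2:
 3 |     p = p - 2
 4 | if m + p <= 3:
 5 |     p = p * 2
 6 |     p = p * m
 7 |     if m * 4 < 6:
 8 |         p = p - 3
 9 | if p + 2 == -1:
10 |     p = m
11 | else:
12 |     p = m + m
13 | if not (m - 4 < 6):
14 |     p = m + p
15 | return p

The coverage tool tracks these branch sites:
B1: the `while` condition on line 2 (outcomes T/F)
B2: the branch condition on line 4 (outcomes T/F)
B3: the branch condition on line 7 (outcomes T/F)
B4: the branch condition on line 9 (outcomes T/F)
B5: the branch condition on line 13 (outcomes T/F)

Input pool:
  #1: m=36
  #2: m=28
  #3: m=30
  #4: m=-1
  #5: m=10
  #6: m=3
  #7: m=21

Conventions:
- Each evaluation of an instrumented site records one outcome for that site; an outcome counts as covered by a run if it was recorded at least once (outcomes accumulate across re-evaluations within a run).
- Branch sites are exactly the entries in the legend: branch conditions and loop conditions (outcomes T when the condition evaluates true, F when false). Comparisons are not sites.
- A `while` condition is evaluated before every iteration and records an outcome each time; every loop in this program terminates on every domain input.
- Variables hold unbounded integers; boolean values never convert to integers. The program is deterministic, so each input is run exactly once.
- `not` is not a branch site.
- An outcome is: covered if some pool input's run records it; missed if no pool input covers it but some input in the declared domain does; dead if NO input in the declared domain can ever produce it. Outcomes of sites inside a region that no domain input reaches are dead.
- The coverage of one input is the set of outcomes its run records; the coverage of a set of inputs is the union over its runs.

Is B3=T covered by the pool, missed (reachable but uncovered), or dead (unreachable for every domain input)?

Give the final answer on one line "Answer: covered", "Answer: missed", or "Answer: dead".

B3=T is recorded by pool input(s) 4 -> covered

Answer: covered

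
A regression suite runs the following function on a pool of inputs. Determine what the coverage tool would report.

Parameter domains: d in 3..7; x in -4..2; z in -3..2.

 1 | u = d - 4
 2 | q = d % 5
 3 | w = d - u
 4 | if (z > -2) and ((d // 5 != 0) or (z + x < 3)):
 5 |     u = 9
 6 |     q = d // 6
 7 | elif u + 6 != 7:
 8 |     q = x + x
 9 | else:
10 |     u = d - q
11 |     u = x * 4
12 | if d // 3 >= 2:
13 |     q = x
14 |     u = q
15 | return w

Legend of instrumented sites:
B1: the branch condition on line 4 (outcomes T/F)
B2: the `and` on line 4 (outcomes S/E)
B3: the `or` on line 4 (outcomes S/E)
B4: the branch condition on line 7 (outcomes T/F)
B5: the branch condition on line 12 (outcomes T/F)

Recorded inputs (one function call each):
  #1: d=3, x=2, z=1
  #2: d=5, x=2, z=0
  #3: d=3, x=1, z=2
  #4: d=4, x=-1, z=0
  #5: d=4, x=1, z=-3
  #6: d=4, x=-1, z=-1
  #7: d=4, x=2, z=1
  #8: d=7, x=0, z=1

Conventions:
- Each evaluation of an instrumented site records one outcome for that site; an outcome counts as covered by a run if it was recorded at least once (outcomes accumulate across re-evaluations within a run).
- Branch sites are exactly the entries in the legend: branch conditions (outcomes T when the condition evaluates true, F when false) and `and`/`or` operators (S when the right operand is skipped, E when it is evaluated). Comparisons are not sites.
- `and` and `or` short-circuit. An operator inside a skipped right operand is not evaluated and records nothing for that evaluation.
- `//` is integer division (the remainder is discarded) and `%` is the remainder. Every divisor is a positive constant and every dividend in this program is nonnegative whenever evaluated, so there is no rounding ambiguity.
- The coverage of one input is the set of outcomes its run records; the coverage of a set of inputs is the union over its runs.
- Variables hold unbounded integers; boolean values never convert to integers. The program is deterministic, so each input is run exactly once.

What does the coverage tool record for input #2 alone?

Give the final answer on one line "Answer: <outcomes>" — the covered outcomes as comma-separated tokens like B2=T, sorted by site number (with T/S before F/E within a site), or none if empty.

Tracing the run of input #2 (d=5, x=2, z=0):
  B2->E, B3->S, B1->T, B5->F
distinct outcomes covered: B1=T, B2=E, B3=S, B5=F

Answer: B1=T, B2=E, B3=S, B5=F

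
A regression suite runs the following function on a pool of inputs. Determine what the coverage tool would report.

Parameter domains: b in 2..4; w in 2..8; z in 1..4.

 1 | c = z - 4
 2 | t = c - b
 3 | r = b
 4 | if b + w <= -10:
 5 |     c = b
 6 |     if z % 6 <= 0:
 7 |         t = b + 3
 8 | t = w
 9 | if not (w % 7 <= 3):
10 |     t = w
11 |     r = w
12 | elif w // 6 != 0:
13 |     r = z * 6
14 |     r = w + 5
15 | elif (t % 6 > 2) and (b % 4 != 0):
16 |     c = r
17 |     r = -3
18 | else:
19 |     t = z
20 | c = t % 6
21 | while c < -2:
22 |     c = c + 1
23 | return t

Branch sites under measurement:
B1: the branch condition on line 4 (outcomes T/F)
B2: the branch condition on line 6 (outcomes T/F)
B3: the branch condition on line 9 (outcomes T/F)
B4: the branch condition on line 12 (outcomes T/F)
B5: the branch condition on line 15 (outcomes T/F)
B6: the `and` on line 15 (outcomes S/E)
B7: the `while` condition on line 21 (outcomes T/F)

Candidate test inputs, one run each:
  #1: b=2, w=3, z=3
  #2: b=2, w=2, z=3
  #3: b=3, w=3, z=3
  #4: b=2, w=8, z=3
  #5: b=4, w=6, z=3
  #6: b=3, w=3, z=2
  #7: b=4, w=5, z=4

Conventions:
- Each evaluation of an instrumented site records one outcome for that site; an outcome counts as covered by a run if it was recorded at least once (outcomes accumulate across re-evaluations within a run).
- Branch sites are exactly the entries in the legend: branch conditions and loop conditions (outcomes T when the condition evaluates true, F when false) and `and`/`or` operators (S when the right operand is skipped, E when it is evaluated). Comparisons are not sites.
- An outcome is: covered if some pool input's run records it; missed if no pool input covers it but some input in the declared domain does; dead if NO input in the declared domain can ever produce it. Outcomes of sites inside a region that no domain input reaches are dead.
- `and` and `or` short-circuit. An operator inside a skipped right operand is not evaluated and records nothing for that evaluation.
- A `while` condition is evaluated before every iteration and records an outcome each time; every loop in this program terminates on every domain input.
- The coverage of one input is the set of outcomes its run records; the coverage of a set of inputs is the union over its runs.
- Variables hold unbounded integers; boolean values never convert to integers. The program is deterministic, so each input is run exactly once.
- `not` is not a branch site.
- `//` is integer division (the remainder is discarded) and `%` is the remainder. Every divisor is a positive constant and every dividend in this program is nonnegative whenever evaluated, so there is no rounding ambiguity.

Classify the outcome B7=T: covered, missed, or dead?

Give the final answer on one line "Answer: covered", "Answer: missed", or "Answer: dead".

no pool input records B7=T
checking all 84 inputs in the declared domain: B7=T is never recorded -> dead

Answer: dead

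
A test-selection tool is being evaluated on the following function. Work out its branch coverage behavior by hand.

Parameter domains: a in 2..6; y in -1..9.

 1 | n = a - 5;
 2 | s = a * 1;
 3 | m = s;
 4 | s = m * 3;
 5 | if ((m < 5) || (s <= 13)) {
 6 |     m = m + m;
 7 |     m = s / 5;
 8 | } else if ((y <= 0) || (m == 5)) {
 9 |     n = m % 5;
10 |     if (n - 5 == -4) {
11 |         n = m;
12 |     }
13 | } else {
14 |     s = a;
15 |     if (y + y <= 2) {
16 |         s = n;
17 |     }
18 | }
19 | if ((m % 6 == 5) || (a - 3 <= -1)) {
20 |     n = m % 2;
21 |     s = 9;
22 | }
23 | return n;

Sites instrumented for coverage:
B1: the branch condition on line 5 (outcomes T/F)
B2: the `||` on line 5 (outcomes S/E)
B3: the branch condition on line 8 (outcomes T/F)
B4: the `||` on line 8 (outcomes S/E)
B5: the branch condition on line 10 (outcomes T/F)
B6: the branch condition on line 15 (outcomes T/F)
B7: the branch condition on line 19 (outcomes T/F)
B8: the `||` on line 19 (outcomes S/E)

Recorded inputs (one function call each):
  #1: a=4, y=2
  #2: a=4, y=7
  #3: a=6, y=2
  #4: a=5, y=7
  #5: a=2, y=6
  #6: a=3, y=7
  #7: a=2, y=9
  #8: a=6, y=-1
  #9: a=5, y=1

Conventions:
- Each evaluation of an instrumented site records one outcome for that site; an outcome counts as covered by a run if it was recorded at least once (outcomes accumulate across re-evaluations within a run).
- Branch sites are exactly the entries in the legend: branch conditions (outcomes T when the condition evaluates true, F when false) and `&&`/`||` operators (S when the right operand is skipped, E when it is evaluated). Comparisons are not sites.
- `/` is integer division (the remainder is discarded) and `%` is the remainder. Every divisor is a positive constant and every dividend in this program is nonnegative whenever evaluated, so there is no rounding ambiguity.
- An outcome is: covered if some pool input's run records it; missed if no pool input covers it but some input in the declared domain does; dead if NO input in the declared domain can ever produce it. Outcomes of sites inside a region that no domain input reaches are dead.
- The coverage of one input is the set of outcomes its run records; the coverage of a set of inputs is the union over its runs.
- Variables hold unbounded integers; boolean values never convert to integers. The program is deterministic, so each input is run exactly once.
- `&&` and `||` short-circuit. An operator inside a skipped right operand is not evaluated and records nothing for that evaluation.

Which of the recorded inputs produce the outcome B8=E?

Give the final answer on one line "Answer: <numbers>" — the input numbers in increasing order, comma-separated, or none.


input #1 (a=4, y=2): produces B8=E
input #2 (a=4, y=7): produces B8=E
input #3 (a=6, y=2): produces B8=E
input #4 (a=5, y=7): does not produce B8=E
input #5 (a=2, y=6): produces B8=E
input #6 (a=3, y=7): produces B8=E
input #7 (a=2, y=9): produces B8=E
input #8 (a=6, y=-1): produces B8=E
input #9 (a=5, y=1): does not produce B8=E
Answer: 1, 2, 3, 5, 6, 7, 8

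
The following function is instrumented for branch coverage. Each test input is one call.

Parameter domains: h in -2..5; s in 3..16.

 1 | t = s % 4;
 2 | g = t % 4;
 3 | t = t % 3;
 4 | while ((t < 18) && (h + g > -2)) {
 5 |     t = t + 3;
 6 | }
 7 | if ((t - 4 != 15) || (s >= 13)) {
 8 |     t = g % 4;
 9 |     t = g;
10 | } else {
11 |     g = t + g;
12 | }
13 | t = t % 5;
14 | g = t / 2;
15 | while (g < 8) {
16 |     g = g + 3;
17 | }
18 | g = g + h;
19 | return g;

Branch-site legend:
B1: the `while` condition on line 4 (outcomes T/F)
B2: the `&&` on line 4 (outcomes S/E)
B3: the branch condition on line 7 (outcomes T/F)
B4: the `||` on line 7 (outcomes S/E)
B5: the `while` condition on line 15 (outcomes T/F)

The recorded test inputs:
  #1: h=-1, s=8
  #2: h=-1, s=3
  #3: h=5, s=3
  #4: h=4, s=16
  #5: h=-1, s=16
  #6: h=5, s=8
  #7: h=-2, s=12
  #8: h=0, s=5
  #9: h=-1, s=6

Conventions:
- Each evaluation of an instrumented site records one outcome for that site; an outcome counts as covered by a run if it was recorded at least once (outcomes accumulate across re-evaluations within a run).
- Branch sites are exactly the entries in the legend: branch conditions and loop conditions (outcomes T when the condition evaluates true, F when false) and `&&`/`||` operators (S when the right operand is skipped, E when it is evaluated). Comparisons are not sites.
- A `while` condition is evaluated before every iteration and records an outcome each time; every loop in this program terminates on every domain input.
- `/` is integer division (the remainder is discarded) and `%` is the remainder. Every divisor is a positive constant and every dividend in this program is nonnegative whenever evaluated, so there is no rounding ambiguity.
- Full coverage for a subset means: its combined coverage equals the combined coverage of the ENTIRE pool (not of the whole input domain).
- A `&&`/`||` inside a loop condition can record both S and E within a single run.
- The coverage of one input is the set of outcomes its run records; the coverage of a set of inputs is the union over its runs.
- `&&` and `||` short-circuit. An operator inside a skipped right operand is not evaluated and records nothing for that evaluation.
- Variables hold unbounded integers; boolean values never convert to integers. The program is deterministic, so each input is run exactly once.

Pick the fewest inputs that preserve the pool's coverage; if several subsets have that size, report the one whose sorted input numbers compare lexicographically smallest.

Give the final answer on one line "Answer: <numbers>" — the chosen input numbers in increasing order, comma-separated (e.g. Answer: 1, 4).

#1 (h=-1, s=8) -> B2->E, B1->T, B2->E, B1->T, B2->E, B1->T, B2->E, B1->T, B2->E, B1->T, B2->E, B1->T, B2->S, B1->F, ...; covered: B1=T, B1=F, B2=S, B2=E, B3=T, B4=S, B5=T, B5=F
#2 (h=-1, s=3) -> B2->E, B1->T, B2->E, B1->T, B2->E, B1->T, B2->E, B1->T, B2->E, B1->T, B2->E, B1->T, B2->S, B1->F, ...; covered: B1=T, B1=F, B2=S, B2=E, B3=T, B4=S, B5=T, B5=F
#3 (h=5, s=3) -> B2->E, B1->T, B2->E, B1->T, B2->E, B1->T, B2->E, B1->T, B2->E, B1->T, B2->E, B1->T, B2->S, B1->F, ...; covered: B1=T, B1=F, B2=S, B2=E, B3=T, B4=S, B5=T, B5=F
#4 (h=4, s=16) -> B2->E, B1->T, B2->E, B1->T, B2->E, B1->T, B2->E, B1->T, B2->E, B1->T, B2->E, B1->T, B2->S, B1->F, ...; covered: B1=T, B1=F, B2=S, B2=E, B3=T, B4=S, B5=T, B5=F
#5 (h=-1, s=16) -> B2->E, B1->T, B2->E, B1->T, B2->E, B1->T, B2->E, B1->T, B2->E, B1->T, B2->E, B1->T, B2->S, B1->F, ...; covered: B1=T, B1=F, B2=S, B2=E, B3=T, B4=S, B5=T, B5=F
#6 (h=5, s=8) -> B2->E, B1->T, B2->E, B1->T, B2->E, B1->T, B2->E, B1->T, B2->E, B1->T, B2->E, B1->T, B2->S, B1->F, ...; covered: B1=T, B1=F, B2=S, B2=E, B3=T, B4=S, B5=T, B5=F
#7 (h=-2, s=12) -> B2->E, B1->F, B4->S, B3->T, B5->T, B5->T, B5->T, B5->F; covered: B1=F, B2=E, B3=T, B4=S, B5=T, B5=F
#8 (h=0, s=5) -> B2->E, B1->T, B2->E, B1->T, B2->E, B1->T, B2->E, B1->T, B2->E, B1->T, B2->E, B1->T, B2->S, B1->F, ...; covered: B1=T, B1=F, B2=S, B2=E, B3=F, B4=E, B5=T, B5=F
#9 (h=-1, s=6) -> B2->E, B1->T, B2->E, B1->T, B2->E, B1->T, B2->E, B1->T, B2->E, B1->T, B2->E, B1->T, B2->S, B1->F, ...; covered: B1=T, B1=F, B2=S, B2=E, B3=T, B4=S, B5=T, B5=F
together the pool reaches 10 outcomes: B1=T, B1=F, B2=S, B2=E, B3=T, B3=F, B4=S, B4=E, B5=T, B5=F
size 1 is not enough: best union over all size-1 subsets is 8/10
size 2: inputs {1, 8} cover all 10 outcomes, and no lexicographically smaller subset of this size does

Answer: 1, 8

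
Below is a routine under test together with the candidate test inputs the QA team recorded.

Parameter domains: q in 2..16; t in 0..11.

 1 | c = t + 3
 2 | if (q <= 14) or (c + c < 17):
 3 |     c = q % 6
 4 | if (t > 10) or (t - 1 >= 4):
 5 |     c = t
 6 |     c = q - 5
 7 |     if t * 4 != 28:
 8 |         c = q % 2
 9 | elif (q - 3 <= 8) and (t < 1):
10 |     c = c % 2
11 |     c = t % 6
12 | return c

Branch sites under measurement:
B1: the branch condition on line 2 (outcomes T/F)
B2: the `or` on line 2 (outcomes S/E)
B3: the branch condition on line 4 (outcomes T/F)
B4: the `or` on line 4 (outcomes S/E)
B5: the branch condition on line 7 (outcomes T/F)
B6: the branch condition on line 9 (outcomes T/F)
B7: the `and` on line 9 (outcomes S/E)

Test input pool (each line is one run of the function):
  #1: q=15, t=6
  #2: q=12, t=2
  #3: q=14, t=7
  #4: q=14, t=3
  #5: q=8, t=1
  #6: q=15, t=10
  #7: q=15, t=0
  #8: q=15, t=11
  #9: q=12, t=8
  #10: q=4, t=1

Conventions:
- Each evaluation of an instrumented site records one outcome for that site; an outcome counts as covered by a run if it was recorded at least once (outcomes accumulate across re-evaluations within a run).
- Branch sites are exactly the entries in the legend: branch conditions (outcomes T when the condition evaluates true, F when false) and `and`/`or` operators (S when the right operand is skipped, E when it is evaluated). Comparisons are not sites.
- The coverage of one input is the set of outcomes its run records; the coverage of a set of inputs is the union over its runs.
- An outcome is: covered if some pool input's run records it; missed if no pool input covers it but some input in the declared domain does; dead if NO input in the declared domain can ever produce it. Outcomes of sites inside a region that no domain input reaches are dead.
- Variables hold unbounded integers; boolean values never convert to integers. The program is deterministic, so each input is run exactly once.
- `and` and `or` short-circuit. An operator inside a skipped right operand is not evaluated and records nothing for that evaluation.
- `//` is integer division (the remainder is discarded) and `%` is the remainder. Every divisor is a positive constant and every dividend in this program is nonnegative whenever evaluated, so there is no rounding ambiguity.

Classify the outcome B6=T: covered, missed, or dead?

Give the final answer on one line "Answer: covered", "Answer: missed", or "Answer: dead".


no pool input records B6=T
but domain input (q=2, t=0) does record it -> reachable, so missed
Answer: missed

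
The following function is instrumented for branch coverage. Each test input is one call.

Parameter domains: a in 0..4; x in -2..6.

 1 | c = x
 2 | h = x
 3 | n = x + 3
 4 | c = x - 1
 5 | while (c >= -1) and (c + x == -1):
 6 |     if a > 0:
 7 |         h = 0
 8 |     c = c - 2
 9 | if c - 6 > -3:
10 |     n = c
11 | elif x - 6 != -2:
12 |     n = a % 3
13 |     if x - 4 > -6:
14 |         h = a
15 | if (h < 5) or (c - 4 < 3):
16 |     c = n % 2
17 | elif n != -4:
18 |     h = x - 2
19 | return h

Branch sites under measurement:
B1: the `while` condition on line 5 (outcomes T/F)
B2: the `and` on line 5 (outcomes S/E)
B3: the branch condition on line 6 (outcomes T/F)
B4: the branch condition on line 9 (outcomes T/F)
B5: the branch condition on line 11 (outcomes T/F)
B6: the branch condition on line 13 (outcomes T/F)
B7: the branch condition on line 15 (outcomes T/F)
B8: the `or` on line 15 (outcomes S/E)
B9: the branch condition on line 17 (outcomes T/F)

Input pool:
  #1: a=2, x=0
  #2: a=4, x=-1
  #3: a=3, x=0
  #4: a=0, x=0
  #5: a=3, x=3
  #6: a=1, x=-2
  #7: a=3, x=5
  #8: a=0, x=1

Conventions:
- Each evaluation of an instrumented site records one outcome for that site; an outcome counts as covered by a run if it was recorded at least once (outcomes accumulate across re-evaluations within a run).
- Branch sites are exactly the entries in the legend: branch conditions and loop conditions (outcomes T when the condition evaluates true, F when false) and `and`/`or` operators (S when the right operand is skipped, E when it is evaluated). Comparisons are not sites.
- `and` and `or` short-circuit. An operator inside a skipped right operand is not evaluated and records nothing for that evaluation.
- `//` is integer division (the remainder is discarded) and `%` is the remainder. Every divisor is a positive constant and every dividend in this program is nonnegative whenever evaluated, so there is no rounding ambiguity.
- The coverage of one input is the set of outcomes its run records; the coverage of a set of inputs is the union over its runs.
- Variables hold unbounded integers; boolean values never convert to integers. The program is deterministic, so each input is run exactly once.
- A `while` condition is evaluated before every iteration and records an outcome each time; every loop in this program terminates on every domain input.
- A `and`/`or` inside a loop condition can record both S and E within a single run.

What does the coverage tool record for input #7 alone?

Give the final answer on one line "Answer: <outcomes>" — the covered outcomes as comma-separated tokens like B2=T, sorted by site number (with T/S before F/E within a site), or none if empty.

Tracing the run of input #7 (a=3, x=5):
  B2->E, B1->F, B4->T, B8->E, B7->T
distinct outcomes covered: B1=F, B2=E, B4=T, B7=T, B8=E

Answer: B1=F, B2=E, B4=T, B7=T, B8=E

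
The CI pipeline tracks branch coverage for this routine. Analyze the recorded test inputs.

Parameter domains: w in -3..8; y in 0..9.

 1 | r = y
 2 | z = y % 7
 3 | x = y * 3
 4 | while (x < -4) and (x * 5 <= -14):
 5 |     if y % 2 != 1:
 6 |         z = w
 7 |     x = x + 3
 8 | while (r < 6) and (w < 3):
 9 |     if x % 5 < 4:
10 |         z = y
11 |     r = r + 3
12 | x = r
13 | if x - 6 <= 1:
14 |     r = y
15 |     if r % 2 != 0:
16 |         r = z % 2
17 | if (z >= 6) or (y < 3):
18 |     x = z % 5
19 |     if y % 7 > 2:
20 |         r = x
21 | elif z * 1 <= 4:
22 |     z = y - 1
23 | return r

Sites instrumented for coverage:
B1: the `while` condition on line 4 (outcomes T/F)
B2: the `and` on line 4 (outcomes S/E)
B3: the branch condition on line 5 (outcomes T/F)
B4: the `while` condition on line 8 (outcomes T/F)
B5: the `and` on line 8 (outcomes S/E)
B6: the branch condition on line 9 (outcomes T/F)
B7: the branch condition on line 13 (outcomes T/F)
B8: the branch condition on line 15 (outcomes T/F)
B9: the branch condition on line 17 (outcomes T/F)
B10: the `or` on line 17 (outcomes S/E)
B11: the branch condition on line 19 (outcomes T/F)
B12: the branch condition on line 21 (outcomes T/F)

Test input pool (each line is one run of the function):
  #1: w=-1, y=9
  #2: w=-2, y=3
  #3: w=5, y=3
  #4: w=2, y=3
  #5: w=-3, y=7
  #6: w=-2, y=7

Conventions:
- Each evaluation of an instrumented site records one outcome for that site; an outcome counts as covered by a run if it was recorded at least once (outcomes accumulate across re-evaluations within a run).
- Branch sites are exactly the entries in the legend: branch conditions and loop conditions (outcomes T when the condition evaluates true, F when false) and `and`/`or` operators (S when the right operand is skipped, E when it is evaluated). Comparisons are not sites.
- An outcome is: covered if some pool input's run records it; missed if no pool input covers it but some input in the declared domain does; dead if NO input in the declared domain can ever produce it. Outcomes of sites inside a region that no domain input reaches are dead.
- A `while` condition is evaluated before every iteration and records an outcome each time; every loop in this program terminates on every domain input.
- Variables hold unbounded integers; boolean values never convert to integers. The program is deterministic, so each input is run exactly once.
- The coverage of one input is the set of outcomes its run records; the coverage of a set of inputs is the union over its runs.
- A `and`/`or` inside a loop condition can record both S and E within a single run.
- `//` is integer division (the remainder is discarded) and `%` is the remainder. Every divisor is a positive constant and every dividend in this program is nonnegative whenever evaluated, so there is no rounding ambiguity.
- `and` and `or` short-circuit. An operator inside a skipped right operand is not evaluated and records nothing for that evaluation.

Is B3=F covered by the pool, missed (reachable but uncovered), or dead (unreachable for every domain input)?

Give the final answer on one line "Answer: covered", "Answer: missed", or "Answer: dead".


no pool input records B3=F
checking all 120 inputs in the declared domain: B3=F is never recorded -> dead
Answer: dead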